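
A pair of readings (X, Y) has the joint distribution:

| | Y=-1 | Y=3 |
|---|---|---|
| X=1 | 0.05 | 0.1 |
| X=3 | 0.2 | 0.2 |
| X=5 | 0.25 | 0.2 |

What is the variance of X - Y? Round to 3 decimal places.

6.840

E[X] = 3.6,  E[Y] = 1,  E[XY] = 3.2
var(X) = 15 − (3.6)² = 2.04;  var(Y) = 5 − (1)² = 4
Cov(X,Y) = 3.2 − (3.6)(1) = -0.4
var(X - Y) = (1)²·2.04 + (-1)²·4 + 2·(1)·(-1)·-0.4 = 6.84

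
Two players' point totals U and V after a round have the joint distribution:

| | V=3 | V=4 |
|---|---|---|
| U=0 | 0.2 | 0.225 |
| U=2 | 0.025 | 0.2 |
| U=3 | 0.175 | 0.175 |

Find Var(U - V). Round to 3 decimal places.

1.990

E[U] = 1.5,  E[V] = 3.6,  E[UV] = 5.425
Var(U) = 4.05 − (1.5)² = 1.8;  Var(V) = 13.2 − (3.6)² = 0.24
Cov(U,V) = 5.425 − (1.5)(3.6) = 0.025
Var(U - V) = (1)²·1.8 + (-1)²·0.24 + 2·(1)·(-1)·0.025 = 1.99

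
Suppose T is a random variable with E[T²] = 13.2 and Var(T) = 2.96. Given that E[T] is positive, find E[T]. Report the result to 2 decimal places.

3.20

(E[T])² = E[T²] − Var(T) = 13.2 − 2.96 = 10.24
E[T] = √10.24 = 3.2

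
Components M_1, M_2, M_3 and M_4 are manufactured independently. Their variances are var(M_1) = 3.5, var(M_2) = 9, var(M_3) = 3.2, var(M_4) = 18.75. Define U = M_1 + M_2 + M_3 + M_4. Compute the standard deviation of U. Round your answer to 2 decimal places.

By independence, var(U) = (1)²var(M_1) + (1)²var(M_2) + (1)²var(M_3) + (1)²var(M_4)
= (1)²·3.5 + (1)²·9 + (1)²·3.2 + (1)²·18.75 = 34.45
SD(U) = √34.45 ≈ 5.87

5.87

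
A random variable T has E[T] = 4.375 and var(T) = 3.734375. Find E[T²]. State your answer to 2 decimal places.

E[T²] = var(T) + (E[T])² = 3.734375 + (4.375)² = 22.875

22.88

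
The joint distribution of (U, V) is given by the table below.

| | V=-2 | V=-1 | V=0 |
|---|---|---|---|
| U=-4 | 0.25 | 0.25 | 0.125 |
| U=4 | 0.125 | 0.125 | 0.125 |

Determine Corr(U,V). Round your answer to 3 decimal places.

E[U] = -1,  E[V] = -1.125
E[UV] = 1.5
Cov(U,V) = E[UV] − E[U]E[V] = 1.5 − (-1)(-1.125) = 0.375
Var(U) = 15,  Var(V) = 0.609375
ρ = 0.375 / √(15·0.609375) ≈ 0.124

0.124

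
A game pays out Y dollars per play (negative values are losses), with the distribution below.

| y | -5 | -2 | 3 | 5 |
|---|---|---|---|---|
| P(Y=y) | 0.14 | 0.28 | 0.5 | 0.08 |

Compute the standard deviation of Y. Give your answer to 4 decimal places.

3.2727

E[Y] = (-5)(0.14) + (-2)(0.28) + (3)(0.5) + (5)(0.08) = 0.64
E[Y²] = (-5)²(0.14) + (-2)²(0.28) + (3)²(0.5) + (5)²(0.08) = 11.12
Var(Y) = E[Y²] − (E[Y])² = 11.12 − (0.64)² = 10.7104
SD(Y) = √10.7104 ≈ 3.2727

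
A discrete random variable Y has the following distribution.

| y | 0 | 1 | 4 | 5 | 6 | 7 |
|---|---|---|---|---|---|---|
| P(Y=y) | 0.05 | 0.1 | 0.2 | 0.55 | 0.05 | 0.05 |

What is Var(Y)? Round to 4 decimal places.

2.8100

E[Y] = (0)(0.05) + (1)(0.1) + (4)(0.2) + (5)(0.55) + (6)(0.05) + (7)(0.05) = 4.3
E[Y²] = (0)²(0.05) + (1)²(0.1) + (4)²(0.2) + (5)²(0.55) + (6)²(0.05) + (7)²(0.05) = 21.3
Var(Y) = E[Y²] − (E[Y])² = 21.3 − (4.3)² = 2.81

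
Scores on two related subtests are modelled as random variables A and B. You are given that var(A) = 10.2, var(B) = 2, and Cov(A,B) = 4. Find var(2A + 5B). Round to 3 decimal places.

170.800

var(2A + 5B) = (2)²·var(A) + (5)²·var(B) + 2·(2)·(5)·Cov(A,B)
= 4·10.2 + 25·2 + 20·4 = 170.8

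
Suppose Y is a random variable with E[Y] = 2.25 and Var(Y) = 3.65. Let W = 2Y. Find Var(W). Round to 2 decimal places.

Var(2Y) = (2)²·Var(Y) = 4·3.65 = 14.6

14.60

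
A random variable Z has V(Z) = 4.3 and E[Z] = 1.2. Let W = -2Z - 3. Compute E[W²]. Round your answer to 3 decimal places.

E[-2Z - 3] = -2·1.2 − 3 = -5.4
V(-2Z - 3) = (-2)²·4.3 = 17.2
E[W²] = V(W) + (E[W])² = 17.2 + (-5.4)² = 46.36

46.360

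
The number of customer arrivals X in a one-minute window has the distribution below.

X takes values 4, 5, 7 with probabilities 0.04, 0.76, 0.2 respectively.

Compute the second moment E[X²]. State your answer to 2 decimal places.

29.44

E[X²] = (4)²(0.04) + (5)²(0.76) + (7)²(0.2) = 29.44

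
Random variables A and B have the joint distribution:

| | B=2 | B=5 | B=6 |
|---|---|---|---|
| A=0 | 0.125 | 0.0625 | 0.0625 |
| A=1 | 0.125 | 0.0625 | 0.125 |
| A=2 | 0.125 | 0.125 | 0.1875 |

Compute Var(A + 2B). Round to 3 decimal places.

E[A] = 1.1875,  E[B] = 4.25,  E[AB] = 5.3125
Var(A) = 2.0625 − (1.1875)² = 0.65234375;  Var(B) = 21.25 − (4.25)² = 3.1875
cov(A,B) = 5.3125 − (1.1875)(4.25) = 0.265625
Var(A + 2B) = (1)²·0.65234375 + (2)²·3.1875 + 2·(1)·(2)·0.265625 = 14.46484375

14.465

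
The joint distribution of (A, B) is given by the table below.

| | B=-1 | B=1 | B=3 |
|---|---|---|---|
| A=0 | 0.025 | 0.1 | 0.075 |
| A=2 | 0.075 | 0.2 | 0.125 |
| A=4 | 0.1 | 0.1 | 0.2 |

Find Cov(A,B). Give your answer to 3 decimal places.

0.040

E[A] = 2.4,  E[B] = 1.4
E[AB] = 3.4
Cov(A,B) = E[AB] − E[A]E[B] = 3.4 − (2.4)(1.4) = 0.04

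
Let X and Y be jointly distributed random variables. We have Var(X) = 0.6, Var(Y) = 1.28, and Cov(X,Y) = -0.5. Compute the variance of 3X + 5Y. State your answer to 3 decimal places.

Var(3X + 5Y) = (3)²·Var(X) + (5)²·Var(Y) + 2·(3)·(5)·Cov(X,Y)
= 9·0.6 + 25·1.28 + 30·-0.5 = 22.4

22.400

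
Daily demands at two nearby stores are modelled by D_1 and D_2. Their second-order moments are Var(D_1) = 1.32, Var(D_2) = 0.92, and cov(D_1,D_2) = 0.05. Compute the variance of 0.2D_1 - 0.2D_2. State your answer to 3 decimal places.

Var(0.2D_1 - 0.2D_2) = (0.2)²·Var(D_1) + (-0.2)²·Var(D_2) + 2·(0.2)·(-0.2)·cov(D_1,D_2)
= 0.04·1.32 + 0.04·0.92 + -0.08·0.05 = 0.0856

0.086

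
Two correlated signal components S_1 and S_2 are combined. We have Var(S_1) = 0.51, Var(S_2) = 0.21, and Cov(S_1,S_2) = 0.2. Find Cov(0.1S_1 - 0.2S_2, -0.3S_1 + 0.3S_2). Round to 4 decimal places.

Cov(0.1S_1 - 0.2S_2, -0.3S_1 + 0.3S_2) = (0.1)(-0.3)Var(S_1) + (-0.2)(0.3)Var(S_2) + [(0.1)(0.3) + (-0.2)(-0.3)]Cov(S_1,S_2)
= -0.03·0.51 + -0.06·0.21 + 0.09·0.2 = -0.0099

-0.0099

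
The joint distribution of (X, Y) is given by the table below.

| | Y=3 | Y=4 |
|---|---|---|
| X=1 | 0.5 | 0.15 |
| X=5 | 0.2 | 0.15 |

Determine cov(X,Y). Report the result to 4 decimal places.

E[X] = 2.4,  E[Y] = 3.3
E[XY] = 8.1
cov(X,Y) = E[XY] − E[X]E[Y] = 8.1 − (2.4)(3.3) = 0.18

0.1800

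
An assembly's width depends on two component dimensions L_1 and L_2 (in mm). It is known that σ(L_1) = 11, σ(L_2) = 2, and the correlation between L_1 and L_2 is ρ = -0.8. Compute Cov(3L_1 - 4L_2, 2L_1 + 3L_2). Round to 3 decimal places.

var(L_1) = (11)² = 121;  var(L_2) = (2)² = 4
Cov(L_1,L_2) = ρ·σ(L_1)·σ(L_2) = -0.8·11·2 = -17.6
Cov(3L_1 - 4L_2, 2L_1 + 3L_2) = (3)(2)var(L_1) + (-4)(3)var(L_2) + [(3)(3) + (-4)(2)]Cov(L_1,L_2)
= 6·121 + -12·4 + 1·-17.6 = 660.4

660.400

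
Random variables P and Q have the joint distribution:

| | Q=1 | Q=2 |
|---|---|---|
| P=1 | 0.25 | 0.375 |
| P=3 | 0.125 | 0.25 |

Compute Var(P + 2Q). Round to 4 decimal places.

E[P] = 1.75,  E[Q] = 1.625,  E[PQ] = 2.875
Var(P) = 4 − (1.75)² = 0.9375;  Var(Q) = 2.875 − (1.625)² = 0.234375
cov(P,Q) = 2.875 − (1.75)(1.625) = 0.03125
Var(P + 2Q) = (1)²·0.9375 + (2)²·0.234375 + 2·(1)·(2)·0.03125 = 2

2.0000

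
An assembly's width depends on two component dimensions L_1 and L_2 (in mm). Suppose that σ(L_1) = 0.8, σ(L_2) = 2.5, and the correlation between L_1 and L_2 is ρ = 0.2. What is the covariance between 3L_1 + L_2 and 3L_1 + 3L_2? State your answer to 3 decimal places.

29.310

V(L_1) = (0.8)² = 0.64;  V(L_2) = (2.5)² = 6.25
Cov(L_1,L_2) = ρ·σ(L_1)·σ(L_2) = 0.2·0.8·2.5 = 0.4
Cov(3L_1 + L_2, 3L_1 + 3L_2) = (3)(3)V(L_1) + (1)(3)V(L_2) + [(3)(3) + (1)(3)]Cov(L_1,L_2)
= 9·0.64 + 3·6.25 + 12·0.4 = 29.31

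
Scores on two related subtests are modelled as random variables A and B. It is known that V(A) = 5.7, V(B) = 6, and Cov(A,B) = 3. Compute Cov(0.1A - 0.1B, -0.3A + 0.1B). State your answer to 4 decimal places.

-0.1110

Cov(0.1A - 0.1B, -0.3A + 0.1B) = (0.1)(-0.3)V(A) + (-0.1)(0.1)V(B) + [(0.1)(0.1) + (-0.1)(-0.3)]Cov(A,B)
= -0.03·5.7 + -0.01·6 + 0.04·3 = -0.111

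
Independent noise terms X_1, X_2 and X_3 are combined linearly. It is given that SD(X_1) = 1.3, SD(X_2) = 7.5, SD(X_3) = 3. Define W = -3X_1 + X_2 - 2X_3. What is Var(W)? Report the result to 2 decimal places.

Var(X_1) = 1.69, Var(X_2) = 56.25, Var(X_3) = 9
By independence, Var(W) = (-3)²Var(X_1) + (1)²Var(X_2) + (-2)²Var(X_3)
= (-3)²·1.69 + (1)²·56.25 + (-2)²·9 = 107.46

107.46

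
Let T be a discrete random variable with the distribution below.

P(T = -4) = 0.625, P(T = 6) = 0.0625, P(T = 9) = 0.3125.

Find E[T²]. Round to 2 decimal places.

37.56

E[T²] = (-4)²(0.625) + (6)²(0.0625) + (9)²(0.3125) = 37.5625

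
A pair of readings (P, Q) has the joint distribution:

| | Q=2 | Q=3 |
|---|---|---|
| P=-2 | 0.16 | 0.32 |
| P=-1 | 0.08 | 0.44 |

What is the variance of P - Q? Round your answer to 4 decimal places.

0.3424

E[P] = -1.48,  E[Q] = 2.76,  E[PQ] = -4.04
V(P) = 2.44 − (-1.48)² = 0.2496;  V(Q) = 7.8 − (2.76)² = 0.1824
cov(P,Q) = -4.04 − (-1.48)(2.76) = 0.0448
V(P - Q) = (1)²·0.2496 + (-1)²·0.1824 + 2·(1)·(-1)·0.0448 = 0.3424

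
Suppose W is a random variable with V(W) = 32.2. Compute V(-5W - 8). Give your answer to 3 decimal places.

V(-5W - 8) = (-5)²·V(W) = 25·32.2 = 805

805.000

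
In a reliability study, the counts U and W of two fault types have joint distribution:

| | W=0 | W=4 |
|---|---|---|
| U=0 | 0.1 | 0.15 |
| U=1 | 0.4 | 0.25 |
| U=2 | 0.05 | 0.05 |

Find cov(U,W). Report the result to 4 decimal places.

-0.1300

E[U] = 0.85,  E[W] = 1.8
E[UW] = 1.4
cov(U,W) = E[UW] − E[U]E[W] = 1.4 − (0.85)(1.8) = -0.13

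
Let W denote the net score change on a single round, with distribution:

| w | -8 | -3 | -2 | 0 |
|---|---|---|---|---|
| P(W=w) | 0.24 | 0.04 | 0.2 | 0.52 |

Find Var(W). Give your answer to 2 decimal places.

10.57

E[W] = (-8)(0.24) + (-3)(0.04) + (-2)(0.2) + (0)(0.52) = -2.44
E[W²] = (-8)²(0.24) + (-3)²(0.04) + (-2)²(0.2) + (0)²(0.52) = 16.52
Var(W) = E[W²] − (E[W])² = 16.52 − (-2.44)² = 10.5664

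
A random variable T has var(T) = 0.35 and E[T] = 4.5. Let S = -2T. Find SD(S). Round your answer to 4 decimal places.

var(-2T) = (-2)²·0.35 = 1.4
SD(S) = √1.4 ≈ 1.1832

1.1832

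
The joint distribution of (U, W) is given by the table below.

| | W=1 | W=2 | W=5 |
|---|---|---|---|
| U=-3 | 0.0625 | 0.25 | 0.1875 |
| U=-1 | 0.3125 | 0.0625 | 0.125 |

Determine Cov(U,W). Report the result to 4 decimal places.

-0.4375

E[U] = -2,  E[W] = 2.5625
E[UW] = -5.5625
Cov(U,W) = E[UW] − E[U]E[W] = -5.5625 − (-2)(2.5625) = -0.4375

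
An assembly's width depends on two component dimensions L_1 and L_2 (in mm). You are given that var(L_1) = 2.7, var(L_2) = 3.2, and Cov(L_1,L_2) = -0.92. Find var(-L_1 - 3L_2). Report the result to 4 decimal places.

var(-L_1 - 3L_2) = (-1)²·var(L_1) + (-3)²·var(L_2) + 2·(-1)·(-3)·Cov(L_1,L_2)
= 1·2.7 + 9·3.2 + 6·-0.92 = 25.98

25.9800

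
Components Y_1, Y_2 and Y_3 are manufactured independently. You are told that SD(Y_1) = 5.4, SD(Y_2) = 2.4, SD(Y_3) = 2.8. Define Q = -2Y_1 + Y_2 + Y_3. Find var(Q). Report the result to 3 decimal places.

var(Y_1) = 29.16, var(Y_2) = 5.76, var(Y_3) = 7.84
By independence, var(Q) = (-2)²var(Y_1) + (1)²var(Y_2) + (1)²var(Y_3)
= (-2)²·29.16 + (1)²·5.76 + (1)²·7.84 = 130.24

130.240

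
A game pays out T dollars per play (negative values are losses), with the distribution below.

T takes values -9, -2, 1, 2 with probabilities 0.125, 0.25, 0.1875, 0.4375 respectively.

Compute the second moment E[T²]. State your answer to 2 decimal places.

E[T²] = (-9)²(0.125) + (-2)²(0.25) + (1)²(0.1875) + (2)²(0.4375) = 13.0625

13.06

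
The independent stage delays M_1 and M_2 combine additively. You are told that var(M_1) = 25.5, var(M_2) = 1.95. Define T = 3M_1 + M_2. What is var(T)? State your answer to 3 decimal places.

By independence, var(T) = (3)²var(M_1) + (1)²var(M_2)
= (3)²·25.5 + (1)²·1.95 = 231.45

231.450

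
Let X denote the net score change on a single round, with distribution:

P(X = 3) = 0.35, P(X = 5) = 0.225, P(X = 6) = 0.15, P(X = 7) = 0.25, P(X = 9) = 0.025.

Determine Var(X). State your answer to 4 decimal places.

2.9475

E[X] = (3)(0.35) + (5)(0.225) + (6)(0.15) + (7)(0.25) + (9)(0.025) = 5.05
E[X²] = (3)²(0.35) + (5)²(0.225) + (6)²(0.15) + (7)²(0.25) + (9)²(0.025) = 28.45
Var(X) = E[X²] − (E[X])² = 28.45 − (5.05)² = 2.9475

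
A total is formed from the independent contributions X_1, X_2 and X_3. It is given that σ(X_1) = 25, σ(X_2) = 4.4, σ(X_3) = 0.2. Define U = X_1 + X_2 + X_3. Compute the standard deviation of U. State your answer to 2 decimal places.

V(X_1) = 625, V(X_2) = 19.36, V(X_3) = 0.04
By independence, V(U) = (1)²V(X_1) + (1)²V(X_2) + (1)²V(X_3)
= (1)²·625 + (1)²·19.36 + (1)²·0.04 = 644.4
σ(U) = √644.4 ≈ 25.39

25.39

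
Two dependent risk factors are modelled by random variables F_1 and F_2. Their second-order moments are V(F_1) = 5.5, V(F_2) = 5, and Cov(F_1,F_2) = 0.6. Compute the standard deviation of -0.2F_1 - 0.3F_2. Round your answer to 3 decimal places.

0.861

V(-0.2F_1 - 0.3F_2) = (-0.2)²·V(F_1) + (-0.3)²·V(F_2) + 2·(-0.2)·(-0.3)·Cov(F_1,F_2)
= 0.04·5.5 + 0.09·5 + 0.12·0.6 = 0.742
sd(-0.2F_1 - 0.3F_2) = √0.742 ≈ 0.861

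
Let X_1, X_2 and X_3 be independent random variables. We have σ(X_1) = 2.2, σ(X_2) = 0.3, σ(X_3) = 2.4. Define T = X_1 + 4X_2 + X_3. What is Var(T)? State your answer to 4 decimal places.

12.0400

Var(X_1) = 4.84, Var(X_2) = 0.09, Var(X_3) = 5.76
By independence, Var(T) = (1)²Var(X_1) + (4)²Var(X_2) + (1)²Var(X_3)
= (1)²·4.84 + (4)²·0.09 + (1)²·5.76 = 12.04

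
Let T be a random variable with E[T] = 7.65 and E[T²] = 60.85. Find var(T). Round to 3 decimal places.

var(T) = 60.85 − (7.65)² = 2.3275

2.328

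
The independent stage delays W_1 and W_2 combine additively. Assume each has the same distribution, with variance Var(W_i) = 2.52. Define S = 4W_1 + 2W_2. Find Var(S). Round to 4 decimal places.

By independence, Var(S) = (4)²Var(W_1) + (2)²Var(W_2)
= (4)²·2.52 + (2)²·2.52 = 50.4

50.4000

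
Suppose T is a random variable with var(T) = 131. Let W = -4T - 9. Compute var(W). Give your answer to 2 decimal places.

var(-4T - 9) = (-4)²·var(T) = 16·131 = 2096

2096.00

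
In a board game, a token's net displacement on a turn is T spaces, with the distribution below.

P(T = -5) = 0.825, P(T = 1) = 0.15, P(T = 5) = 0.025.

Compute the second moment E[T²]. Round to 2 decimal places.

E[T²] = (-5)²(0.825) + (1)²(0.15) + (5)²(0.025) = 21.4

21.40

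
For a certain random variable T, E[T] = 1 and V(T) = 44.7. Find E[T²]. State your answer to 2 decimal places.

45.70

E[T²] = V(T) + (E[T])² = 44.7 + (1)² = 45.7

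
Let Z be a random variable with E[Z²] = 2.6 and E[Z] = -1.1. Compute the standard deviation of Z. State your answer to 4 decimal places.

1.1790

var(Z) = 2.6 − (-1.1)² = 1.39
SD(Z) = √1.39 ≈ 1.1790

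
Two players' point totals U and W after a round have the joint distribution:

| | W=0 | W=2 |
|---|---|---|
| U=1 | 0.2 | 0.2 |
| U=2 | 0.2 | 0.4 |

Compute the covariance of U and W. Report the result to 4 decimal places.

0.0800

E[U] = 1.6,  E[W] = 1.2
E[UW] = 2
Cov(U,W) = E[UW] − E[U]E[W] = 2 − (1.6)(1.2) = 0.08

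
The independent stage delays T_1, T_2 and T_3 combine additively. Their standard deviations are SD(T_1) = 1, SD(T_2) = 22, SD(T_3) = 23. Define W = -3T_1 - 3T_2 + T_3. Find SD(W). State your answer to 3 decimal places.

69.957

Var(T_1) = 1, Var(T_2) = 484, Var(T_3) = 529
By independence, Var(W) = (-3)²Var(T_1) + (-3)²Var(T_2) + (1)²Var(T_3)
= (-3)²·1 + (-3)²·484 + (1)²·529 = 4894
SD(W) = √4894 ≈ 69.957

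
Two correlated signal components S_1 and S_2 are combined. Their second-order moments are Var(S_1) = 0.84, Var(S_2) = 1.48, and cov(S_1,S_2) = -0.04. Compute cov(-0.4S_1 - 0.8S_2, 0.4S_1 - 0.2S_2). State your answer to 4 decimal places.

cov(-0.4S_1 - 0.8S_2, 0.4S_1 - 0.2S_2) = (-0.4)(0.4)Var(S_1) + (-0.8)(-0.2)Var(S_2) + [(-0.4)(-0.2) + (-0.8)(0.4)]cov(S_1,S_2)
= -0.16·0.84 + 0.16·1.48 + -0.24·-0.04 = 0.112

0.1120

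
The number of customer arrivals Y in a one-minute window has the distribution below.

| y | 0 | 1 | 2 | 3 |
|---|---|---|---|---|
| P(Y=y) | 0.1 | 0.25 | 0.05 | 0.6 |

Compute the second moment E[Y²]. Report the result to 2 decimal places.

5.85

E[Y²] = (0)²(0.1) + (1)²(0.25) + (2)²(0.05) + (3)²(0.6) = 5.85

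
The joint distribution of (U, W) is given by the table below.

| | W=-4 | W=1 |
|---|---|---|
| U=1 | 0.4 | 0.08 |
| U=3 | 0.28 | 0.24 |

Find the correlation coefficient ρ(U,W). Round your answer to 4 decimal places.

E[U] = 2.04,  E[W] = -2.4
E[UW] = -4.16
Cov(U,W) = E[UW] − E[U]E[W] = -4.16 − (2.04)(-2.4) = 0.736
var(U) = 0.9984,  var(W) = 5.44
ρ = 0.736 / √(0.9984·5.44) ≈ 0.3158

0.3158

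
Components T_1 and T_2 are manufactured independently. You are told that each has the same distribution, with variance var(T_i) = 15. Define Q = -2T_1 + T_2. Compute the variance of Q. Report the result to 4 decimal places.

By independence, var(Q) = (-2)²var(T_1) + (1)²var(T_2)
= (-2)²·15 + (1)²·15 = 75

75.0000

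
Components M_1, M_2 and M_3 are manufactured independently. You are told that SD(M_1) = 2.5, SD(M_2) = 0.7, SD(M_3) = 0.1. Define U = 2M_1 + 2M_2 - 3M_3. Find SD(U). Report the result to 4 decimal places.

V(M_1) = 6.25, V(M_2) = 0.49, V(M_3) = 0.01
By independence, V(U) = (2)²V(M_1) + (2)²V(M_2) + (-3)²V(M_3)
= (2)²·6.25 + (2)²·0.49 + (-3)²·0.01 = 27.05
SD(U) = √27.05 ≈ 5.2010

5.2010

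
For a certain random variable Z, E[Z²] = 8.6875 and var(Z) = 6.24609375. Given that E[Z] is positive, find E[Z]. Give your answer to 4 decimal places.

1.5625

(E[Z])² = E[Z²] − var(Z) = 8.6875 − 6.24609375 = 2.44140625
E[Z] = √2.44140625 = 1.5625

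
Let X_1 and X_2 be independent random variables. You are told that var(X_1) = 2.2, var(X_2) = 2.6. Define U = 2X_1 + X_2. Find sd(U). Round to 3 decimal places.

By independence, var(U) = (2)²var(X_1) + (1)²var(X_2)
= (2)²·2.2 + (1)²·2.6 = 11.4
sd(U) = √11.4 ≈ 3.376

3.376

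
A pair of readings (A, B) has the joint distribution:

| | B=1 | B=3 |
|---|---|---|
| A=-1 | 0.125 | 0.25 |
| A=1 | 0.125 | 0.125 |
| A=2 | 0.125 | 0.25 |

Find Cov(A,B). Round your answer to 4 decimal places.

E[A] = 0.625,  E[B] = 2.25
E[AB] = 1.375
Cov(A,B) = E[AB] − E[A]E[B] = 1.375 − (0.625)(2.25) = -0.03125

-0.0313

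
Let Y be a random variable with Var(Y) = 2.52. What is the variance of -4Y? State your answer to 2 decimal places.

40.32

Var(-4Y) = (-4)²·Var(Y) = 16·2.52 = 40.32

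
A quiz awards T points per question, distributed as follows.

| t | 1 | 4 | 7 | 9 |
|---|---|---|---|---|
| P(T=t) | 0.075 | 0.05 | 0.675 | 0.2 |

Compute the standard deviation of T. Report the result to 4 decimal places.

1.9774

E[T] = (1)(0.075) + (4)(0.05) + (7)(0.675) + (9)(0.2) = 6.8
E[T²] = (1)²(0.075) + (4)²(0.05) + (7)²(0.675) + (9)²(0.2) = 50.15
Var(T) = E[T²] − (E[T])² = 50.15 − (6.8)² = 3.91
sd(T) = √3.91 ≈ 1.9774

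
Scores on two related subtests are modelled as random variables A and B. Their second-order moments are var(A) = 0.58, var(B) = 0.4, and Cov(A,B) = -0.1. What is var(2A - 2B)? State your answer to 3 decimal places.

var(2A - 2B) = (2)²·var(A) + (-2)²·var(B) + 2·(2)·(-2)·Cov(A,B)
= 4·0.58 + 4·0.4 + -8·-0.1 = 4.72

4.720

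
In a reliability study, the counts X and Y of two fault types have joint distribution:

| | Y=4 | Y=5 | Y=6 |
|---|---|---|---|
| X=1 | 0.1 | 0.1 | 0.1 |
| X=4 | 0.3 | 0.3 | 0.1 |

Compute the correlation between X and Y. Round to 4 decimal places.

-0.1750

E[X] = 3.1,  E[Y] = 4.8
E[XY] = 14.7
Cov(X,Y) = E[XY] − E[X]E[Y] = 14.7 − (3.1)(4.8) = -0.18
Var(X) = 1.89,  Var(Y) = 0.56
ρ = -0.18 / √(1.89·0.56) ≈ -0.1750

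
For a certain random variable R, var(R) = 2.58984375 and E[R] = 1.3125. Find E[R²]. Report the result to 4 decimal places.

E[R²] = var(R) + (E[R])² = 2.58984375 + (1.3125)² = 4.3125

4.3125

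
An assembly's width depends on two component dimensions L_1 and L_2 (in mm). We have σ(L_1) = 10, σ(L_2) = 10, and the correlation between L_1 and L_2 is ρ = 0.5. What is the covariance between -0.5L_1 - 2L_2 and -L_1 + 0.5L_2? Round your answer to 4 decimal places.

Var(L_1) = (10)² = 100;  Var(L_2) = (10)² = 100
Cov(L_1,L_2) = ρ·σ(L_1)·σ(L_2) = 0.5·10·10 = 50
Cov(-0.5L_1 - 2L_2, -L_1 + 0.5L_2) = (-0.5)(-1)Var(L_1) + (-2)(0.5)Var(L_2) + [(-0.5)(0.5) + (-2)(-1)]Cov(L_1,L_2)
= 0.5·100 + -1·100 + 1.75·50 = 37.5

37.5000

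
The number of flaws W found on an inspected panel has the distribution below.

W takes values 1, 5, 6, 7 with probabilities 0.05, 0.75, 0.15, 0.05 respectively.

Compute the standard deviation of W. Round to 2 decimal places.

E[W] = (1)(0.05) + (5)(0.75) + (6)(0.15) + (7)(0.05) = 5.05
E[W²] = (1)²(0.05) + (5)²(0.75) + (6)²(0.15) + (7)²(0.05) = 26.65
Var(W) = E[W²] − (E[W])² = 26.65 − (5.05)² = 1.1475
SD(W) = √1.1475 ≈ 1.07

1.07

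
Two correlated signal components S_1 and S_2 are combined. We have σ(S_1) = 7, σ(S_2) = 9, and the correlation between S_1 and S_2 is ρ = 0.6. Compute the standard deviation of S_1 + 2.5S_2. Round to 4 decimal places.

Var(S_1) = (7)² = 49;  Var(S_2) = (9)² = 81
cov(S_1,S_2) = ρ·σ(S_1)·σ(S_2) = 0.6·7·9 = 37.8
Var(S_1 + 2.5S_2) = (1)²·Var(S_1) + (2.5)²·Var(S_2) + 2·(1)·(2.5)·cov(S_1,S_2)
= 1·49 + 6.25·81 + 5·37.8 = 744.25
σ(S_1 + 2.5S_2) = √744.25 ≈ 27.2809

27.2809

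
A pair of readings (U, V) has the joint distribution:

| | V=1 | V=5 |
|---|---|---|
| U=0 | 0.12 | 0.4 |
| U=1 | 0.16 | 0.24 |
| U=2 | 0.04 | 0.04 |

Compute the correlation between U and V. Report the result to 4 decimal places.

-0.2045

E[U] = 0.56,  E[V] = 3.72
E[UV] = 1.84
Cov(U,V) = E[UV] − E[U]E[V] = 1.84 − (0.56)(3.72) = -0.2432
Var(U) = 0.4064,  Var(V) = 3.4816
ρ = -0.2432 / √(0.4064·3.4816) ≈ -0.2045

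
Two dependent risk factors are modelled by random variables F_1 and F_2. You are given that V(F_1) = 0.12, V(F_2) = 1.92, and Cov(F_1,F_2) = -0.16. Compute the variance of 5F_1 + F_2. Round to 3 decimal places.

V(5F_1 + F_2) = (5)²·V(F_1) + (1)²·V(F_2) + 2·(5)·(1)·Cov(F_1,F_2)
= 25·0.12 + 1·1.92 + 10·-0.16 = 3.32

3.320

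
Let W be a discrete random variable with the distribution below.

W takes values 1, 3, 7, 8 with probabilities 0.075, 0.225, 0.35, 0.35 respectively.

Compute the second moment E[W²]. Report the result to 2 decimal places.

E[W²] = (1)²(0.075) + (3)²(0.225) + (7)²(0.35) + (8)²(0.35) = 41.65

41.65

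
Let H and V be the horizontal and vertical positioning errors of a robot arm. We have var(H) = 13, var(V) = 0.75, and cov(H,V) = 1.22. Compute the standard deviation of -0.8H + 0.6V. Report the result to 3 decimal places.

2.724

var(-0.8H + 0.6V) = (-0.8)²·var(H) + (0.6)²·var(V) + 2·(-0.8)·(0.6)·cov(H,V)
= 0.64·13 + 0.36·0.75 + -0.96·1.22 = 7.4188
SD(-0.8H + 0.6V) = √7.4188 ≈ 2.724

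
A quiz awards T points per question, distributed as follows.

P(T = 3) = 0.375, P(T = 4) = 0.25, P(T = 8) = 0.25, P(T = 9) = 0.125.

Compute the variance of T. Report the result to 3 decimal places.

E[T] = (3)(0.375) + (4)(0.25) + (8)(0.25) + (9)(0.125) = 5.25
E[T²] = (3)²(0.375) + (4)²(0.25) + (8)²(0.25) + (9)²(0.125) = 33.5
Var(T) = E[T²] − (E[T])² = 33.5 − (5.25)² = 5.9375

5.938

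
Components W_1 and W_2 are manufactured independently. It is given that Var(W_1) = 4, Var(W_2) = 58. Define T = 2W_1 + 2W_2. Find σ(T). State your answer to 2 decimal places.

15.75

By independence, Var(T) = (2)²Var(W_1) + (2)²Var(W_2)
= (2)²·4 + (2)²·58 = 248
σ(T) = √248 ≈ 15.75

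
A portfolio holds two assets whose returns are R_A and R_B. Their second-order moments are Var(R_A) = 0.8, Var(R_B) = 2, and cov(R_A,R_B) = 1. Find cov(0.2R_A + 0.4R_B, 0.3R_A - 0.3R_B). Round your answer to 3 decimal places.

-0.132

cov(0.2R_A + 0.4R_B, 0.3R_A - 0.3R_B) = (0.2)(0.3)Var(R_A) + (0.4)(-0.3)Var(R_B) + [(0.2)(-0.3) + (0.4)(0.3)]cov(R_A,R_B)
= 0.06·0.8 + -0.12·2 + 0.06·1 = -0.132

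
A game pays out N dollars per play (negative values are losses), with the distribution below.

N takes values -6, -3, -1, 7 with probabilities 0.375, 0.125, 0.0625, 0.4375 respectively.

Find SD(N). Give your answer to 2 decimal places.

E[N] = (-6)(0.375) + (-3)(0.125) + (-1)(0.0625) + (7)(0.4375) = 0.375
E[N²] = (-6)²(0.375) + (-3)²(0.125) + (-1)²(0.0625) + (7)²(0.4375) = 36.125
Var(N) = E[N²] − (E[N])² = 36.125 − (0.375)² = 35.984375
SD(N) = √35.984375 ≈ 6.00

6.00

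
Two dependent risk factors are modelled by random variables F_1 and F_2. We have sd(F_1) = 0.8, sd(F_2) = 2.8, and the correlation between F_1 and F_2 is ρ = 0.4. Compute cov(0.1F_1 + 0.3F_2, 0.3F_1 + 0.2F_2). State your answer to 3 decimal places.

V(F_1) = (0.8)² = 0.64;  V(F_2) = (2.8)² = 7.84
cov(F_1,F_2) = ρ·sd(F_1)·sd(F_2) = 0.4·0.8·2.8 = 0.896
cov(0.1F_1 + 0.3F_2, 0.3F_1 + 0.2F_2) = (0.1)(0.3)V(F_1) + (0.3)(0.2)V(F_2) + [(0.1)(0.2) + (0.3)(0.3)]cov(F_1,F_2)
= 0.03·0.64 + 0.06·7.84 + 0.11·0.896 = 0.58816

0.588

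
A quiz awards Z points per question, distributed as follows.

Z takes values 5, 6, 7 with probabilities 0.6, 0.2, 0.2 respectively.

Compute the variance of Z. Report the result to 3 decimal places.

0.640

E[Z] = (5)(0.6) + (6)(0.2) + (7)(0.2) = 5.6
E[Z²] = (5)²(0.6) + (6)²(0.2) + (7)²(0.2) = 32
Var(Z) = E[Z²] − (E[Z])² = 32 − (5.6)² = 0.64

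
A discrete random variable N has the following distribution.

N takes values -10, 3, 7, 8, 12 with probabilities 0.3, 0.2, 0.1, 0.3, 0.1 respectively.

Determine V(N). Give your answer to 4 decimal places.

E[N] = (-10)(0.3) + (3)(0.2) + (7)(0.1) + (8)(0.3) + (12)(0.1) = 1.9
E[N²] = (-10)²(0.3) + (3)²(0.2) + (7)²(0.1) + (8)²(0.3) + (12)²(0.1) = 70.3
V(N) = E[N²] − (E[N])² = 70.3 − (1.9)² = 66.69

66.6900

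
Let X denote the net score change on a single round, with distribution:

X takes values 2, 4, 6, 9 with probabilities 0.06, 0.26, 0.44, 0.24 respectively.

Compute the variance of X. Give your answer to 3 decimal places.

4.158

E[X] = (2)(0.06) + (4)(0.26) + (6)(0.44) + (9)(0.24) = 5.96
E[X²] = (2)²(0.06) + (4)²(0.26) + (6)²(0.44) + (9)²(0.24) = 39.68
V(X) = E[X²] − (E[X])² = 39.68 − (5.96)² = 4.1584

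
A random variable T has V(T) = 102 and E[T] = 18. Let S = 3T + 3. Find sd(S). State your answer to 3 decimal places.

30.299

V(3T + 3) = (3)²·102 = 918
sd(S) = √918 ≈ 30.299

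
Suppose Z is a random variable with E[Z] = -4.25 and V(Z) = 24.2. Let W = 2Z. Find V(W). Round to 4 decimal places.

96.8000

V(2Z) = (2)²·V(Z) = 4·24.2 = 96.8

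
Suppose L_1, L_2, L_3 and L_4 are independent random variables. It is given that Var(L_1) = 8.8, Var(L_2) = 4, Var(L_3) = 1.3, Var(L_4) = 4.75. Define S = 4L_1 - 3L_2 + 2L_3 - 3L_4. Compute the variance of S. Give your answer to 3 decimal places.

224.750

By independence, Var(S) = (4)²Var(L_1) + (-3)²Var(L_2) + (2)²Var(L_3) + (-3)²Var(L_4)
= (4)²·8.8 + (-3)²·4 + (2)²·1.3 + (-3)²·4.75 = 224.75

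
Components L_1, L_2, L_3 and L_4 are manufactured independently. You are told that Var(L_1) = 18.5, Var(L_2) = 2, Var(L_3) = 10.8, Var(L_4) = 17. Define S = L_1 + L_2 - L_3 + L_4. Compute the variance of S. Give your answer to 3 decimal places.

By independence, Var(S) = (1)²Var(L_1) + (1)²Var(L_2) + (-1)²Var(L_3) + (1)²Var(L_4)
= (1)²·18.5 + (1)²·2 + (-1)²·10.8 + (1)²·17 = 48.3

48.300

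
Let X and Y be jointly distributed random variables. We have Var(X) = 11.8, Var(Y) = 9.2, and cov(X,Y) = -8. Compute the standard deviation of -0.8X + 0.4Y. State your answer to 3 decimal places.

Var(-0.8X + 0.4Y) = (-0.8)²·Var(X) + (0.4)²·Var(Y) + 2·(-0.8)·(0.4)·cov(X,Y)
= 0.64·11.8 + 0.16·9.2 + -0.64·-8 = 14.144
SD(-0.8X + 0.4Y) = √14.144 ≈ 3.761

3.761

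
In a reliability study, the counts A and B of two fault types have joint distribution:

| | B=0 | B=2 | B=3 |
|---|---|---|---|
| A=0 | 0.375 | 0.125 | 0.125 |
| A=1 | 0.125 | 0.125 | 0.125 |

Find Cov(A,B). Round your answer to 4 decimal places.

0.1563

E[A] = 0.375,  E[B] = 1.25
E[AB] = 0.625
Cov(A,B) = E[AB] − E[A]E[B] = 0.625 − (0.375)(1.25) = 0.15625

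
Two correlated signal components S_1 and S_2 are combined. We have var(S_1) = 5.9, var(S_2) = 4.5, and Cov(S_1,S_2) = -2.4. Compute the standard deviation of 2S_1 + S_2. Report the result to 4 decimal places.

var(2S_1 + S_2) = (2)²·var(S_1) + (1)²·var(S_2) + 2·(2)·(1)·Cov(S_1,S_2)
= 4·5.9 + 1·4.5 + 4·-2.4 = 18.5
σ(2S_1 + S_2) = √18.5 ≈ 4.3012

4.3012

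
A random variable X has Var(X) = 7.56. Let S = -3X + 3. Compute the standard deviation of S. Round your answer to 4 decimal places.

Var(-3X + 3) = (-3)²·7.56 = 68.04
σ(S) = √68.04 ≈ 8.2486

8.2486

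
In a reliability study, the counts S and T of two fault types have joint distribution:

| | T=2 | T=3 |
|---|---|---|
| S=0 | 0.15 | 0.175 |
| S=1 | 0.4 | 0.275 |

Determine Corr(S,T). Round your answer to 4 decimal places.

-0.1234

E[S] = 0.675,  E[T] = 2.45
E[ST] = 1.625
Cov(S,T) = E[ST] − E[S]E[T] = 1.625 − (0.675)(2.45) = -0.02875
Var(S) = 0.219375,  Var(T) = 0.2475
ρ = -0.02875 / √(0.219375·0.2475) ≈ -0.1234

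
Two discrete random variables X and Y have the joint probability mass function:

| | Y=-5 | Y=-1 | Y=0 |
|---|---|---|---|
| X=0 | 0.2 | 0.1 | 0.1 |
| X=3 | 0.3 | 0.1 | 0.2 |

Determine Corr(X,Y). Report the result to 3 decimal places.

0.018

E[X] = 1.8,  E[Y] = -2.7
E[XY] = -4.8
Cov(X,Y) = E[XY] − E[X]E[Y] = -4.8 − (1.8)(-2.7) = 0.06
V(X) = 2.16,  V(Y) = 5.41
ρ = 0.06 / √(2.16·5.41) ≈ 0.018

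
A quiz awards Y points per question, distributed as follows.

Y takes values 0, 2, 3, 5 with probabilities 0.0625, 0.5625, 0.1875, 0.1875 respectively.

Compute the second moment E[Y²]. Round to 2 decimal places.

E[Y²] = (0)²(0.0625) + (2)²(0.5625) + (3)²(0.1875) + (5)²(0.1875) = 8.625

8.63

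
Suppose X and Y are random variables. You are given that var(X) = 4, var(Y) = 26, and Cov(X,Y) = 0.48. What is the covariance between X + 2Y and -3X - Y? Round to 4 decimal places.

Cov(X + 2Y, -3X - Y) = (1)(-3)var(X) + (2)(-1)var(Y) + [(1)(-1) + (2)(-3)]Cov(X,Y)
= -3·4 + -2·26 + -7·0.48 = -67.36

-67.3600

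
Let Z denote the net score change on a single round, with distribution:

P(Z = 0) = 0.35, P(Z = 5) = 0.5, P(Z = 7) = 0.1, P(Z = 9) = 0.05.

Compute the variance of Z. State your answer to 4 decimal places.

8.1275

E[Z] = (0)(0.35) + (5)(0.5) + (7)(0.1) + (9)(0.05) = 3.65
E[Z²] = (0)²(0.35) + (5)²(0.5) + (7)²(0.1) + (9)²(0.05) = 21.45
Var(Z) = E[Z²] − (E[Z])² = 21.45 − (3.65)² = 8.1275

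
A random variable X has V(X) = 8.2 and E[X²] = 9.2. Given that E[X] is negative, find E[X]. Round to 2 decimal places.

(E[X])² = E[X²] − V(X) = 9.2 − 8.2 = 1
E[X] = −√1 = -1

-1.00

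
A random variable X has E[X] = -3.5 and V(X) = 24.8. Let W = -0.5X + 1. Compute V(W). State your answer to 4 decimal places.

V(-0.5X + 1) = (-0.5)²·V(X) = 0.25·24.8 = 6.2

6.2000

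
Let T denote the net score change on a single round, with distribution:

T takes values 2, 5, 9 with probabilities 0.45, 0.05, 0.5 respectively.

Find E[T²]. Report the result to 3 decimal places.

43.550

E[T²] = (2)²(0.45) + (5)²(0.05) + (9)²(0.5) = 43.55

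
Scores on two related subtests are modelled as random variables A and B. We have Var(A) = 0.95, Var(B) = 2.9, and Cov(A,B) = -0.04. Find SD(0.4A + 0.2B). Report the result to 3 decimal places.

Var(0.4A + 0.2B) = (0.4)²·Var(A) + (0.2)²·Var(B) + 2·(0.4)·(0.2)·Cov(A,B)
= 0.16·0.95 + 0.04·2.9 + 0.16·-0.04 = 0.2616
SD(0.4A + 0.2B) = √0.2616 ≈ 0.511

0.511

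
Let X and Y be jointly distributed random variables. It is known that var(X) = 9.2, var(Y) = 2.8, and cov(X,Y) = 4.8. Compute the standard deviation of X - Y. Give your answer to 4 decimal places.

var(X - Y) = (1)²·var(X) + (-1)²·var(Y) + 2·(1)·(-1)·cov(X,Y)
= 1·9.2 + 1·2.8 + -2·4.8 = 2.4
SD(X - Y) = √2.4 ≈ 1.5492

1.5492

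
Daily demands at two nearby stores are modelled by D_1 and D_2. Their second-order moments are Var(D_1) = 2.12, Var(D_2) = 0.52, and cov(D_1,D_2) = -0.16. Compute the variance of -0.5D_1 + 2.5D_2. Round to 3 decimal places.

4.180

Var(-0.5D_1 + 2.5D_2) = (-0.5)²·Var(D_1) + (2.5)²·Var(D_2) + 2·(-0.5)·(2.5)·cov(D_1,D_2)
= 0.25·2.12 + 6.25·0.52 + -2.5·-0.16 = 4.18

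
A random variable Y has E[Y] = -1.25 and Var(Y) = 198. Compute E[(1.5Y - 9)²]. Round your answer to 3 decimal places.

563.766

E[1.5Y - 9] = 1.5·-1.25 − 9 = -10.875
Var(1.5Y - 9) = (1.5)²·198 = 445.5
E[(1.5Y - 9)²] = Var((1.5Y - 9)) + (E[(1.5Y - 9)])² = 445.5 + (-10.875)² = 563.765625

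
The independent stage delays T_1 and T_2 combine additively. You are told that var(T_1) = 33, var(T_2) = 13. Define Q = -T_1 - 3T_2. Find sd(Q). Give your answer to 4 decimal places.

By independence, var(Q) = (-1)²var(T_1) + (-3)²var(T_2)
= (-1)²·33 + (-3)²·13 = 150
sd(Q) = √150 ≈ 12.2474

12.2474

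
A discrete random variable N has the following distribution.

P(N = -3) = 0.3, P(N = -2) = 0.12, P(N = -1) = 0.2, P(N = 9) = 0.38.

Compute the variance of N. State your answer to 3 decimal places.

E[N] = (-3)(0.3) + (-2)(0.12) + (-1)(0.2) + (9)(0.38) = 2.08
E[N²] = (-3)²(0.3) + (-2)²(0.12) + (-1)²(0.2) + (9)²(0.38) = 34.16
Var(N) = E[N²] − (E[N])² = 34.16 − (2.08)² = 29.8336

29.834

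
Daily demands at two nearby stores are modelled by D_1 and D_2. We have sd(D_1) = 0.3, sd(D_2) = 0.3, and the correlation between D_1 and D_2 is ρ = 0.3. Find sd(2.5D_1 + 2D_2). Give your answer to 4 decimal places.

V(D_1) = (0.3)² = 0.09;  V(D_2) = (0.3)² = 0.09
Cov(D_1,D_2) = ρ·sd(D_1)·sd(D_2) = 0.3·0.3·0.3 = 0.027
V(2.5D_1 + 2D_2) = (2.5)²·V(D_1) + (2)²·V(D_2) + 2·(2.5)·(2)·Cov(D_1,D_2)
= 6.25·0.09 + 4·0.09 + 10·0.027 = 1.1925
sd(2.5D_1 + 2D_2) = √1.1925 ≈ 1.0920

1.0920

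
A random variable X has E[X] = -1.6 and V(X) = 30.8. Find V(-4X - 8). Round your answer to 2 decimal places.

V(-4X - 8) = (-4)²·V(X) = 16·30.8 = 492.8

492.80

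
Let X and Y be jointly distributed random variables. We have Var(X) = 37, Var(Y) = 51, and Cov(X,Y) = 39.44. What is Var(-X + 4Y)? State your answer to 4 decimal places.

537.4800

Var(-X + 4Y) = (-1)²·Var(X) + (4)²·Var(Y) + 2·(-1)·(4)·Cov(X,Y)
= 1·37 + 16·51 + -8·39.44 = 537.48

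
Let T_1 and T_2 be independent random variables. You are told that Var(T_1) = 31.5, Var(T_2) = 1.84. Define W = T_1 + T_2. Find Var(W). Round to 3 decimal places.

33.340

By independence, Var(W) = (1)²Var(T_1) + (1)²Var(T_2)
= (1)²·31.5 + (1)²·1.84 = 33.34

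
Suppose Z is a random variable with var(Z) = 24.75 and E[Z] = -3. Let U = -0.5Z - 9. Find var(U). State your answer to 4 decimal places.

var(-0.5Z - 9) = (-0.5)²·var(Z) = 0.25·24.75 = 6.1875

6.1875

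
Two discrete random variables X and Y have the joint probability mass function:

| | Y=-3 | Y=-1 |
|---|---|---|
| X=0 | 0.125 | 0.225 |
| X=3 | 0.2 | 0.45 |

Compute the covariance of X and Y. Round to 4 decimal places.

E[X] = 1.95,  E[Y] = -1.65
E[XY] = -3.15
Cov(X,Y) = E[XY] − E[X]E[Y] = -3.15 − (1.95)(-1.65) = 0.0675

0.0675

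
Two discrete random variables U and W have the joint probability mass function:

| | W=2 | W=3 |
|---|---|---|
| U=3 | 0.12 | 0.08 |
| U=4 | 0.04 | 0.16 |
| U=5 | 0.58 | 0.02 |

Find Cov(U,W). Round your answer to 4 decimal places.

-0.1640

E[U] = 4.4,  E[W] = 2.26
E[UW] = 9.78
Cov(U,W) = E[UW] − E[U]E[W] = 9.78 − (4.4)(2.26) = -0.164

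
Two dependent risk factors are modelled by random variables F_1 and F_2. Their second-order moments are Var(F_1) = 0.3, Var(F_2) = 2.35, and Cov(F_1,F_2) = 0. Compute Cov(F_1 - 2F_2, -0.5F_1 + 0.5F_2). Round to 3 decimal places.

-2.500

Cov(F_1 - 2F_2, -0.5F_1 + 0.5F_2) = (1)(-0.5)Var(F_1) + (-2)(0.5)Var(F_2) + [(1)(0.5) + (-2)(-0.5)]Cov(F_1,F_2)
= -0.5·0.3 + -1·2.35 + 1.5·0 = -2.5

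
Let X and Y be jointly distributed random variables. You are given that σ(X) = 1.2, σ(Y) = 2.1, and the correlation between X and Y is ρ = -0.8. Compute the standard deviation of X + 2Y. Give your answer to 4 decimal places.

Var(X) = (1.2)² = 1.44;  Var(Y) = (2.1)² = 4.41
Cov(X,Y) = ρ·σ(X)·σ(Y) = -0.8·1.2·2.1 = -2.016
Var(X + 2Y) = (1)²·Var(X) + (2)²·Var(Y) + 2·(1)·(2)·Cov(X,Y)
= 1·1.44 + 4·4.41 + 4·-2.016 = 11.016
σ(X + 2Y) = √11.016 ≈ 3.3190

3.3190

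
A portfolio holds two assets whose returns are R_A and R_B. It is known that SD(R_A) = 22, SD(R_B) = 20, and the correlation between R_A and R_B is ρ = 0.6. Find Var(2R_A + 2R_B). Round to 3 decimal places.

5648.000

Var(R_A) = (22)² = 484;  Var(R_B) = (20)² = 400
Cov(R_A,R_B) = ρ·SD(R_A)·SD(R_B) = 0.6·22·20 = 264
Var(2R_A + 2R_B) = (2)²·Var(R_A) + (2)²·Var(R_B) + 2·(2)·(2)·Cov(R_A,R_B)
= 4·484 + 4·400 + 8·264 = 5648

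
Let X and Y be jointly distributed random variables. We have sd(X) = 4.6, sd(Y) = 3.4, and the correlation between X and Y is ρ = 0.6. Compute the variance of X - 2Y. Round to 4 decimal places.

29.8640

var(X) = (4.6)² = 21.16;  var(Y) = (3.4)² = 11.56
Cov(X,Y) = ρ·sd(X)·sd(Y) = 0.6·4.6·3.4 = 9.384
var(X - 2Y) = (1)²·var(X) + (-2)²·var(Y) + 2·(1)·(-2)·Cov(X,Y)
= 1·21.16 + 4·11.56 + -4·9.384 = 29.864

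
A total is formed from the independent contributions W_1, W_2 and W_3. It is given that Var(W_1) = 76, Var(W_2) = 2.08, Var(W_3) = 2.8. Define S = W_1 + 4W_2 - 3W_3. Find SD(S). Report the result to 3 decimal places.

11.597

By independence, Var(S) = (1)²Var(W_1) + (4)²Var(W_2) + (-3)²Var(W_3)
= (1)²·76 + (4)²·2.08 + (-3)²·2.8 = 134.48
SD(S) = √134.48 ≈ 11.597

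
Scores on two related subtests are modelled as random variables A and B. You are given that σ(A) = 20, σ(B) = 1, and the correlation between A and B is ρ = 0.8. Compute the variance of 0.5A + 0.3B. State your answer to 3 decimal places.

Var(A) = (20)² = 400;  Var(B) = (1)² = 1
cov(A,B) = ρ·σ(A)·σ(B) = 0.8·20·1 = 16
Var(0.5A + 0.3B) = (0.5)²·Var(A) + (0.3)²·Var(B) + 2·(0.5)·(0.3)·cov(A,B)
= 0.25·400 + 0.09·1 + 0.3·16 = 104.89

104.890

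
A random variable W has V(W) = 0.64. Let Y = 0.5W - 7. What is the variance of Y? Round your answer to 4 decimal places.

V(0.5W - 7) = (0.5)²·V(W) = 0.25·0.64 = 0.16

0.1600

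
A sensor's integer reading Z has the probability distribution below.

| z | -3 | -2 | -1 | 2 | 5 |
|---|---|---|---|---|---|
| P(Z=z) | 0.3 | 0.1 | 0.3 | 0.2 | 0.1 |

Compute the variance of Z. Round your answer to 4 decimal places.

6.4500

E[Z] = (-3)(0.3) + (-2)(0.1) + (-1)(0.3) + (2)(0.2) + (5)(0.1) = -0.5
E[Z²] = (-3)²(0.3) + (-2)²(0.1) + (-1)²(0.3) + (2)²(0.2) + (5)²(0.1) = 6.7
Var(Z) = E[Z²] − (E[Z])² = 6.7 − (-0.5)² = 6.45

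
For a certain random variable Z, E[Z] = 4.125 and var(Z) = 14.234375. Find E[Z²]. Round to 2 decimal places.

31.25

E[Z²] = var(Z) + (E[Z])² = 14.234375 + (4.125)² = 31.25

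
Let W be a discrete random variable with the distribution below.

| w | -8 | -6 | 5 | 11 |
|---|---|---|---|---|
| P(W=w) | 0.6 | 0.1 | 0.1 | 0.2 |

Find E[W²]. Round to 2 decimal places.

E[W²] = (-8)²(0.6) + (-6)²(0.1) + (5)²(0.1) + (11)²(0.2) = 68.7

68.70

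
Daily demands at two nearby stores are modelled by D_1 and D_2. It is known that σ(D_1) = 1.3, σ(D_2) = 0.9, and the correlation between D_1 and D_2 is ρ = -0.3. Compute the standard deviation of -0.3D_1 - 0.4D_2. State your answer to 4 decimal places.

0.4444

var(D_1) = (1.3)² = 1.69;  var(D_2) = (0.9)² = 0.81
Cov(D_1,D_2) = ρ·σ(D_1)·σ(D_2) = -0.3·1.3·0.9 = -0.351
var(-0.3D_1 - 0.4D_2) = (-0.3)²·var(D_1) + (-0.4)²·var(D_2) + 2·(-0.3)·(-0.4)·Cov(D_1,D_2)
= 0.09·1.69 + 0.16·0.81 + 0.24·-0.351 = 0.19746
σ(-0.3D_1 - 0.4D_2) = √0.19746 ≈ 0.4444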